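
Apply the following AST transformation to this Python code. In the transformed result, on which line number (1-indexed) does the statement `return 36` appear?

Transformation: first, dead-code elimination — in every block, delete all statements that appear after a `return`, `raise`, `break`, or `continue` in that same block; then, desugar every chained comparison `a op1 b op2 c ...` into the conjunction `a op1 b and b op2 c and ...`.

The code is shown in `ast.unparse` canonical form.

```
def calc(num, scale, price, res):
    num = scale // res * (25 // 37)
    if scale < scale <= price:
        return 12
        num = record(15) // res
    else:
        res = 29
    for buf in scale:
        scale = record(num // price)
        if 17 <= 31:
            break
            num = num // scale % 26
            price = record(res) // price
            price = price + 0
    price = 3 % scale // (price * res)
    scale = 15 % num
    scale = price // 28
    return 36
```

Transformed code:
def calc(num, scale, price, res):
    num = scale // res * (25 // 37)
    if scale < scale and scale <= price:
        return 12
    else:
        res = 29
    for buf in scale:
        scale = record(num // price)
        if 17 <= 31:
            break
    price = 3 % scale // (price * res)
    scale = 15 % num
    scale = price // 28
    return 36

14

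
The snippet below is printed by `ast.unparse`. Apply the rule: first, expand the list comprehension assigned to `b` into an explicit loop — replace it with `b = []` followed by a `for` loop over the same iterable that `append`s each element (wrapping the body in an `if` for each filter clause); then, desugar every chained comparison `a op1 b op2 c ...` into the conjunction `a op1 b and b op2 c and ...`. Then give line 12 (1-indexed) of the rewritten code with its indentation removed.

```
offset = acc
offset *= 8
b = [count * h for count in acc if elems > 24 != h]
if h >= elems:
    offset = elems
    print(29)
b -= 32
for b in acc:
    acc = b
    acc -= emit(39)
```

acc = b

Transformed code:
offset = acc
offset *= 8
b = []
for count in acc:
    if elems > 24 and 24 != h:
        b.append(count * h)
if h >= elems:
    offset = elems
    print(29)
b -= 32
for b in acc:
    acc = b
    acc -= emit(39)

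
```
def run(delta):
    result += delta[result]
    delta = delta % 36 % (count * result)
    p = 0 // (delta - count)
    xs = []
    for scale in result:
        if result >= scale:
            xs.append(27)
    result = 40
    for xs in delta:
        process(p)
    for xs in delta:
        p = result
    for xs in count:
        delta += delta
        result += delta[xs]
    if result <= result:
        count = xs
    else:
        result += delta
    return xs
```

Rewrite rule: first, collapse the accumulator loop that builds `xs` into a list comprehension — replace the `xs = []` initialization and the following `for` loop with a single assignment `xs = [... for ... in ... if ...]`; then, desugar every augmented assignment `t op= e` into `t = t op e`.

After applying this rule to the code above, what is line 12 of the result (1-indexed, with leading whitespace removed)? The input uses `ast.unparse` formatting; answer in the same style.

Transformed code:
def run(delta):
    result = result + delta[result]
    delta = delta % 36 % (count * result)
    p = 0 // (delta - count)
    xs = [27 for scale in result if result >= scale]
    result = 40
    for xs in delta:
        process(p)
    for xs in delta:
        p = result
    for xs in count:
        delta = delta + delta
        result = result + delta[xs]
    if result <= result:
        count = xs
    else:
        result = result + delta
    return xs

delta = delta + delta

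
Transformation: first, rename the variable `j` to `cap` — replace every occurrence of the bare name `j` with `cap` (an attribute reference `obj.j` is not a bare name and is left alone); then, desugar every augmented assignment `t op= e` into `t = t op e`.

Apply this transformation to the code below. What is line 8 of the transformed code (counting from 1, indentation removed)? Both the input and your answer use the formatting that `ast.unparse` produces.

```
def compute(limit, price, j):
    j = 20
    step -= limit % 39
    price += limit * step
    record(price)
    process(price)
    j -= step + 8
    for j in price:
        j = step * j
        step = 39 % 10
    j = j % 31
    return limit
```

Transformed code:
def compute(limit, price, cap):
    cap = 20
    step = step - limit % 39
    price = price + limit * step
    record(price)
    process(price)
    cap = cap - (step + 8)
    for cap in price:
        cap = step * cap
        step = 39 % 10
    cap = cap % 31
    return limit

for cap in price:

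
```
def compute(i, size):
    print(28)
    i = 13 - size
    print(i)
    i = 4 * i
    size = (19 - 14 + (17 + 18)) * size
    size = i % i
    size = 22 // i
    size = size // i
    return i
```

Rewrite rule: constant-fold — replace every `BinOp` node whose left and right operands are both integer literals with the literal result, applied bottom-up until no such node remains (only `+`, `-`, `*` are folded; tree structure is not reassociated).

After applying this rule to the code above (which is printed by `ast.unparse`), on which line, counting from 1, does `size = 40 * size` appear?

6

Transformed code:
def compute(i, size):
    print(28)
    i = 13 - size
    print(i)
    i = 4 * i
    size = 40 * size
    size = i % i
    size = 22 // i
    size = size // i
    return i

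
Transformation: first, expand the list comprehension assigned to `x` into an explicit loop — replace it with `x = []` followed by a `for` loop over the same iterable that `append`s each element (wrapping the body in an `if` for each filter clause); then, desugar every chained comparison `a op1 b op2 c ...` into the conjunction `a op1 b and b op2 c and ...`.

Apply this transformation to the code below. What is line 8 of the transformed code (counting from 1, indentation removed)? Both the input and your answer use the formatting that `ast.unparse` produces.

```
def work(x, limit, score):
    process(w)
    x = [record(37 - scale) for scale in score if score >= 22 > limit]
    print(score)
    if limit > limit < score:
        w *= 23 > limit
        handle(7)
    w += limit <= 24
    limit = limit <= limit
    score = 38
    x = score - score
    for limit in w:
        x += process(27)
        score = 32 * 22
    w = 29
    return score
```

Transformed code:
def work(x, limit, score):
    process(w)
    x = []
    for scale in score:
        if score >= 22 and 22 > limit:
            x.append(record(37 - scale))
    print(score)
    if limit > limit and limit < score:
        w *= 23 > limit
        handle(7)
    w += limit <= 24
    limit = limit <= limit
    score = 38
    x = score - score
    for limit in w:
        x += process(27)
        score = 32 * 22
    w = 29
    return score

if limit > limit and limit < score:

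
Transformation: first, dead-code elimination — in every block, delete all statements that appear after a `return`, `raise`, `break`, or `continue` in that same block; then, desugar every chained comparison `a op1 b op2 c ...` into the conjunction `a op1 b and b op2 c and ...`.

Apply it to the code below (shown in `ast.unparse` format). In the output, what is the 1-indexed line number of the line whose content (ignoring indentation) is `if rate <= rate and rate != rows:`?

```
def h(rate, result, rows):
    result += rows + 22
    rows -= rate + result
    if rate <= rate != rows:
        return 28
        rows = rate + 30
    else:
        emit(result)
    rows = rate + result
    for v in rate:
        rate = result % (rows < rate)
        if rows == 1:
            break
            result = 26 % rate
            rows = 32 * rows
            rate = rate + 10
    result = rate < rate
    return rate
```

4

Transformed code:
def h(rate, result, rows):
    result += rows + 22
    rows -= rate + result
    if rate <= rate and rate != rows:
        return 28
    else:
        emit(result)
    rows = rate + result
    for v in rate:
        rate = result % (rows < rate)
        if rows == 1:
            break
    result = rate < rate
    return rate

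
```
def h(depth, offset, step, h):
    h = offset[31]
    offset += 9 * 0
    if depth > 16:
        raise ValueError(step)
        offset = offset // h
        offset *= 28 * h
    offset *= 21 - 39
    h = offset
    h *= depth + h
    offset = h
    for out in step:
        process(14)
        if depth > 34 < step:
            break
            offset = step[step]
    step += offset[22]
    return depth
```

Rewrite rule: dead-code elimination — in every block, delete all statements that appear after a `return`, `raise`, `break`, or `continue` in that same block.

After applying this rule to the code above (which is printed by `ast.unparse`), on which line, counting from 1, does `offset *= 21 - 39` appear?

6

Transformed code:
def h(depth, offset, step, h):
    h = offset[31]
    offset += 9 * 0
    if depth > 16:
        raise ValueError(step)
    offset *= 21 - 39
    h = offset
    h *= depth + h
    offset = h
    for out in step:
        process(14)
        if depth > 34 < step:
            break
    step += offset[22]
    return depth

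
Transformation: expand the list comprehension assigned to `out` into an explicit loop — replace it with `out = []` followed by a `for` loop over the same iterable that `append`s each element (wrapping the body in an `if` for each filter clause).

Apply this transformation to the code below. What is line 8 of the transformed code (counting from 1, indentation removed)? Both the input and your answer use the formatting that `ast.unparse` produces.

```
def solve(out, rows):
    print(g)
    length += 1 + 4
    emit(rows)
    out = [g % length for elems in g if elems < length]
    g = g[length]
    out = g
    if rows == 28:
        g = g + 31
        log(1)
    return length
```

out.append(g % length)

Transformed code:
def solve(out, rows):
    print(g)
    length += 1 + 4
    emit(rows)
    out = []
    for elems in g:
        if elems < length:
            out.append(g % length)
    g = g[length]
    out = g
    if rows == 28:
        g = g + 31
        log(1)
    return length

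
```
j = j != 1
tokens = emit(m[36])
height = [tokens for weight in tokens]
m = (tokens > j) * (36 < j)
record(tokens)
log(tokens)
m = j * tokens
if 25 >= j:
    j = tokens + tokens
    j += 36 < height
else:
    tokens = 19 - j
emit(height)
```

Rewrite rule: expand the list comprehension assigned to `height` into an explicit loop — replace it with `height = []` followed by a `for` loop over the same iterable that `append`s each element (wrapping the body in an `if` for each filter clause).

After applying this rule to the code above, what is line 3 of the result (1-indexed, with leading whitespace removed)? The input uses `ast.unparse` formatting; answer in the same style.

Transformed code:
j = j != 1
tokens = emit(m[36])
height = []
for weight in tokens:
    height.append(tokens)
m = (tokens > j) * (36 < j)
record(tokens)
log(tokens)
m = j * tokens
if 25 >= j:
    j = tokens + tokens
    j += 36 < height
else:
    tokens = 19 - j
emit(height)

height = []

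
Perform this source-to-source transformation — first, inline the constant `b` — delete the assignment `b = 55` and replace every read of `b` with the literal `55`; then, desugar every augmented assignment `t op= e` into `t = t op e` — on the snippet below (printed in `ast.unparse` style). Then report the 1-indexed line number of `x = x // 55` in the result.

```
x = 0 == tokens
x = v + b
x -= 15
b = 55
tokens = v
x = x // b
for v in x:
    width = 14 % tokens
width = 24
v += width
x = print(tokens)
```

5

Transformed code:
x = 0 == tokens
x = v + 55
x = x - 15
tokens = v
x = x // 55
for v in x:
    width = 14 % tokens
width = 24
v = v + width
x = print(tokens)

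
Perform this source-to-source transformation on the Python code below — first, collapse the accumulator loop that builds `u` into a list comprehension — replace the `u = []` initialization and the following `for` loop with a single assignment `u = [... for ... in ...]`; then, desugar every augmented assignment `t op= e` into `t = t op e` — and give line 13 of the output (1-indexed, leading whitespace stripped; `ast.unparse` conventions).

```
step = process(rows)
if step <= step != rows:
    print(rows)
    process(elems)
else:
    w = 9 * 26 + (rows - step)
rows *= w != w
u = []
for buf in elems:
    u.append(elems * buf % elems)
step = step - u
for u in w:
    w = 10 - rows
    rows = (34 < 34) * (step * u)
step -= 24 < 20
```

Transformed code:
step = process(rows)
if step <= step != rows:
    print(rows)
    process(elems)
else:
    w = 9 * 26 + (rows - step)
rows = rows * (w != w)
u = [elems * buf % elems for buf in elems]
step = step - u
for u in w:
    w = 10 - rows
    rows = (34 < 34) * (step * u)
step = step - (24 < 20)

step = step - (24 < 20)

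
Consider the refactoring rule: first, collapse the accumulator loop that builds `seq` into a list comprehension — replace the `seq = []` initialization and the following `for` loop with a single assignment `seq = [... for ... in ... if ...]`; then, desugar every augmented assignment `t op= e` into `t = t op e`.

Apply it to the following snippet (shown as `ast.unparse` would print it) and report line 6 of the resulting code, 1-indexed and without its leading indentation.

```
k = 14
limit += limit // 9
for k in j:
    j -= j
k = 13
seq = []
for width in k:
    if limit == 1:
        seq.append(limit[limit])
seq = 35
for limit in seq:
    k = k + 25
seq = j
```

Transformed code:
k = 14
limit = limit + limit // 9
for k in j:
    j = j - j
k = 13
seq = [limit[limit] for width in k if limit == 1]
seq = 35
for limit in seq:
    k = k + 25
seq = j

seq = [limit[limit] for width in k if limit == 1]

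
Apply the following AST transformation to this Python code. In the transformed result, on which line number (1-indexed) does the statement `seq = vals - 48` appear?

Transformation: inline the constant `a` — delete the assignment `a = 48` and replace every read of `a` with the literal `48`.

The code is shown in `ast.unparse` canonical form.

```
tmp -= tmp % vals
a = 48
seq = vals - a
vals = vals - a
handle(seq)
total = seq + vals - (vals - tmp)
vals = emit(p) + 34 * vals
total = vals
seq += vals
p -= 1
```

Transformed code:
tmp -= tmp % vals
seq = vals - 48
vals = vals - 48
handle(seq)
total = seq + vals - (vals - tmp)
vals = emit(p) + 34 * vals
total = vals
seq += vals
p -= 1

2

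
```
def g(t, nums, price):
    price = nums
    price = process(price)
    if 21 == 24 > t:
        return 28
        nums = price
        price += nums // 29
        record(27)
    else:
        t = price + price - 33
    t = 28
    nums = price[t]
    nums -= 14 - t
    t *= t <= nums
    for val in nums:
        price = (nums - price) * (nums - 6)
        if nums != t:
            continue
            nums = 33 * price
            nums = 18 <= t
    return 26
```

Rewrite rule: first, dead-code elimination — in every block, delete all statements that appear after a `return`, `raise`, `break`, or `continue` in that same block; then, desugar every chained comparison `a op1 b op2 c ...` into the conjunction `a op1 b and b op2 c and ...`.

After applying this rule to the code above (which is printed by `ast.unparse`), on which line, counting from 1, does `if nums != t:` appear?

Transformed code:
def g(t, nums, price):
    price = nums
    price = process(price)
    if 21 == 24 and 24 > t:
        return 28
    else:
        t = price + price - 33
    t = 28
    nums = price[t]
    nums -= 14 - t
    t *= t <= nums
    for val in nums:
        price = (nums - price) * (nums - 6)
        if nums != t:
            continue
    return 26

14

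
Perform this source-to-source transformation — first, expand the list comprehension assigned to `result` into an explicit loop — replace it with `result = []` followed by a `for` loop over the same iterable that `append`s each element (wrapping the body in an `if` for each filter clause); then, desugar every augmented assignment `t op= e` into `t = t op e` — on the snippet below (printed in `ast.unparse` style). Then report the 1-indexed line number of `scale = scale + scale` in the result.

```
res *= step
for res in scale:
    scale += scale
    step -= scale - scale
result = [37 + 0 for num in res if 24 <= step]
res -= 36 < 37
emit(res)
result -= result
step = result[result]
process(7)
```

Transformed code:
res = res * step
for res in scale:
    scale = scale + scale
    step = step - (scale - scale)
result = []
for num in res:
    if 24 <= step:
        result.append(37 + 0)
res = res - (36 < 37)
emit(res)
result = result - result
step = result[result]
process(7)

3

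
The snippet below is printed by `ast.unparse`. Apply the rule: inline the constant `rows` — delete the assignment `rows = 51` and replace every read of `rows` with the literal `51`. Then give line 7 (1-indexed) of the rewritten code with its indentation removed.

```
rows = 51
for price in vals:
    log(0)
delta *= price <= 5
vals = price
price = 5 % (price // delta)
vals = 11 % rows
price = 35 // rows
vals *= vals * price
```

Transformed code:
for price in vals:
    log(0)
delta *= price <= 5
vals = price
price = 5 % (price // delta)
vals = 11 % 51
price = 35 // 51
vals *= vals * price

price = 35 // 51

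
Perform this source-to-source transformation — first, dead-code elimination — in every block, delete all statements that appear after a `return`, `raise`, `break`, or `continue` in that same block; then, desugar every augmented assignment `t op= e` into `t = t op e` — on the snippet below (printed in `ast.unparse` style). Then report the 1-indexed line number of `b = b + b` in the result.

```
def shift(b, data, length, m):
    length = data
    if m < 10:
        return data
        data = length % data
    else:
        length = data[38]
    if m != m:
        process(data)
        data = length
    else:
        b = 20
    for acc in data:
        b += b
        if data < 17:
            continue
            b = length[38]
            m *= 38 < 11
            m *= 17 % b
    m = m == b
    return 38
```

13

Transformed code:
def shift(b, data, length, m):
    length = data
    if m < 10:
        return data
    else:
        length = data[38]
    if m != m:
        process(data)
        data = length
    else:
        b = 20
    for acc in data:
        b = b + b
        if data < 17:
            continue
    m = m == b
    return 38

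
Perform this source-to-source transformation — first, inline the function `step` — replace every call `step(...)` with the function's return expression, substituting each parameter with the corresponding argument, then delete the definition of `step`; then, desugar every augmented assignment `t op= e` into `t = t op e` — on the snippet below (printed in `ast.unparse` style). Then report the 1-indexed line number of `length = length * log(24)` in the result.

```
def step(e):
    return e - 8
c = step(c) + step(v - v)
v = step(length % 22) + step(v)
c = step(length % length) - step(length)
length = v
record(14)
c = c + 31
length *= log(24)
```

7

Transformed code:
c = c - 8 + (v - v - 8)
v = length % 22 - 8 + (v - 8)
c = length % length - 8 - (length - 8)
length = v
record(14)
c = c + 31
length = length * log(24)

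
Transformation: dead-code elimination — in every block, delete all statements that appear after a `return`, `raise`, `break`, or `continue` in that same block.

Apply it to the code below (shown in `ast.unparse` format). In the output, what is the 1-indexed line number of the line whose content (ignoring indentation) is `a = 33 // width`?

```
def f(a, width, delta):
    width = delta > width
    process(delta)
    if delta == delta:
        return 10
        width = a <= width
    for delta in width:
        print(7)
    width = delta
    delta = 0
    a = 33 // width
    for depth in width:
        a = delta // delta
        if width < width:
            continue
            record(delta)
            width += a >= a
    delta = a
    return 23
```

Transformed code:
def f(a, width, delta):
    width = delta > width
    process(delta)
    if delta == delta:
        return 10
    for delta in width:
        print(7)
    width = delta
    delta = 0
    a = 33 // width
    for depth in width:
        a = delta // delta
        if width < width:
            continue
    delta = a
    return 23

10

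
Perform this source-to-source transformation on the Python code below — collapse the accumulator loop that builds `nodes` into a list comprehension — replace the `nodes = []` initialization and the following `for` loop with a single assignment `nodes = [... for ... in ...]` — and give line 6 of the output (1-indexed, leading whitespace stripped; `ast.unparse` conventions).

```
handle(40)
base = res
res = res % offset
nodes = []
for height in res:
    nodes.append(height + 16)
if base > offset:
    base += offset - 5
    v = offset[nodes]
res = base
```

Transformed code:
handle(40)
base = res
res = res % offset
nodes = [height + 16 for height in res]
if base > offset:
    base += offset - 5
    v = offset[nodes]
res = base

base += offset - 5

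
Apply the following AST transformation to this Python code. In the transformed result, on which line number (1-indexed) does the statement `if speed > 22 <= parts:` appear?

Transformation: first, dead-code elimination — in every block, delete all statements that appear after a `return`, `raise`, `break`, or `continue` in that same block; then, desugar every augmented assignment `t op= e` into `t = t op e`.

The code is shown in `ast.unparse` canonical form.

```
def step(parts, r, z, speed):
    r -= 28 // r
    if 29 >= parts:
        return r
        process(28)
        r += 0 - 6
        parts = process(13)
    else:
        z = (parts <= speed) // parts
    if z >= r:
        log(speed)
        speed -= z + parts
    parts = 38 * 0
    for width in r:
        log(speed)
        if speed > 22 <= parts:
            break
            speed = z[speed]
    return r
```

Transformed code:
def step(parts, r, z, speed):
    r = r - 28 // r
    if 29 >= parts:
        return r
    else:
        z = (parts <= speed) // parts
    if z >= r:
        log(speed)
        speed = speed - (z + parts)
    parts = 38 * 0
    for width in r:
        log(speed)
        if speed > 22 <= parts:
            break
    return r

13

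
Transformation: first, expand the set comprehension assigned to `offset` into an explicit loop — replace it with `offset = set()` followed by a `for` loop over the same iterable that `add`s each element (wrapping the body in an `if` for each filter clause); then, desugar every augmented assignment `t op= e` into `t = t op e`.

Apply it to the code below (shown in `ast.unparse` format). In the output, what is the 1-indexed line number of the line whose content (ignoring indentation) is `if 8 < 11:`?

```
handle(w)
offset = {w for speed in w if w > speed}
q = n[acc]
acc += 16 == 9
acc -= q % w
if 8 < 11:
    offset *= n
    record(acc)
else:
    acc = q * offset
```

Transformed code:
handle(w)
offset = set()
for speed in w:
    if w > speed:
        offset.add(w)
q = n[acc]
acc = acc + (16 == 9)
acc = acc - q % w
if 8 < 11:
    offset = offset * n
    record(acc)
else:
    acc = q * offset

9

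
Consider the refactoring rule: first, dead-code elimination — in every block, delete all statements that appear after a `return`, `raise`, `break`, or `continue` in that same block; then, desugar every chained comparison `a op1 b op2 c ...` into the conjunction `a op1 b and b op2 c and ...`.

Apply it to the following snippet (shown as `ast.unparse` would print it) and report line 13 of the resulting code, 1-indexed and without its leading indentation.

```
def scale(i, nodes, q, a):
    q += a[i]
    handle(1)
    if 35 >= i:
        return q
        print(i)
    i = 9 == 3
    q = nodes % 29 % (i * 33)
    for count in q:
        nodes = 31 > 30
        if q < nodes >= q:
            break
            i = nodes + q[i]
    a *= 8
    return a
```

return a

Transformed code:
def scale(i, nodes, q, a):
    q += a[i]
    handle(1)
    if 35 >= i:
        return q
    i = 9 == 3
    q = nodes % 29 % (i * 33)
    for count in q:
        nodes = 31 > 30
        if q < nodes and nodes >= q:
            break
    a *= 8
    return a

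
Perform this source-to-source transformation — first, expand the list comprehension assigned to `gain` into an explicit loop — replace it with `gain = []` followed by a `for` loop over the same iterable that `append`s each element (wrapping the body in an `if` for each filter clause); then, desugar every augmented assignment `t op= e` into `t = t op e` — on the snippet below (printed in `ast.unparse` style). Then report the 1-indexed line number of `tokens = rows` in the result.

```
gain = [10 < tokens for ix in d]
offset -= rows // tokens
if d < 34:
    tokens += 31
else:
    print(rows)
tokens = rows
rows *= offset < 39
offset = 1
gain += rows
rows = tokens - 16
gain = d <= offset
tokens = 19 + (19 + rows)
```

Transformed code:
gain = []
for ix in d:
    gain.append(10 < tokens)
offset = offset - rows // tokens
if d < 34:
    tokens = tokens + 31
else:
    print(rows)
tokens = rows
rows = rows * (offset < 39)
offset = 1
gain = gain + rows
rows = tokens - 16
gain = d <= offset
tokens = 19 + (19 + rows)

9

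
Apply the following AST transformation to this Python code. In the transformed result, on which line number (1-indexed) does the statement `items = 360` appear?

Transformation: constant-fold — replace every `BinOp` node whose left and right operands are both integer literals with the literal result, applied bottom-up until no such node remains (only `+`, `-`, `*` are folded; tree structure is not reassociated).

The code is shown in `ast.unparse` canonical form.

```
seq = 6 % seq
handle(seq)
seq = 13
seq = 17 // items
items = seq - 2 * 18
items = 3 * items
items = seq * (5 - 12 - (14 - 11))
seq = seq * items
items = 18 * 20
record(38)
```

Transformed code:
seq = 6 % seq
handle(seq)
seq = 13
seq = 17 // items
items = seq - 36
items = 3 * items
items = seq * -10
seq = seq * items
items = 360
record(38)

9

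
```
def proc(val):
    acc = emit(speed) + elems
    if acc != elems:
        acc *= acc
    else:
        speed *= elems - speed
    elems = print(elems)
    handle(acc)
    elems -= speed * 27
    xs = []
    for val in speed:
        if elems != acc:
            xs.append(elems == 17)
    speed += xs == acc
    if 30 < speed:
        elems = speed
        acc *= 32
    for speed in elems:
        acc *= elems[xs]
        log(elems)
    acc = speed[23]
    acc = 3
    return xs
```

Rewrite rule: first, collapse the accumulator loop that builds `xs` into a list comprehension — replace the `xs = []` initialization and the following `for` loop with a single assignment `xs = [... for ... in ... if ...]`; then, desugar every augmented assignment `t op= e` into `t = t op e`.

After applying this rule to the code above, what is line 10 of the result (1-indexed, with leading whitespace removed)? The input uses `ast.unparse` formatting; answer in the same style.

xs = [elems == 17 for val in speed if elems != acc]

Transformed code:
def proc(val):
    acc = emit(speed) + elems
    if acc != elems:
        acc = acc * acc
    else:
        speed = speed * (elems - speed)
    elems = print(elems)
    handle(acc)
    elems = elems - speed * 27
    xs = [elems == 17 for val in speed if elems != acc]
    speed = speed + (xs == acc)
    if 30 < speed:
        elems = speed
        acc = acc * 32
    for speed in elems:
        acc = acc * elems[xs]
        log(elems)
    acc = speed[23]
    acc = 3
    return xs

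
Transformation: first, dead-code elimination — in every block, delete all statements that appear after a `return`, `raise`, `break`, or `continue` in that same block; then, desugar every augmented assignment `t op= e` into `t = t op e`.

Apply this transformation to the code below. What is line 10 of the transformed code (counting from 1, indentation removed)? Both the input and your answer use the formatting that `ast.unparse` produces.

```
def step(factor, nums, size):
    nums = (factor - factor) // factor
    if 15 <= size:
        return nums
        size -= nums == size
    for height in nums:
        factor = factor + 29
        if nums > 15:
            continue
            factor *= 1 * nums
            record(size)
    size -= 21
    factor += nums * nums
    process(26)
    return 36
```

Transformed code:
def step(factor, nums, size):
    nums = (factor - factor) // factor
    if 15 <= size:
        return nums
    for height in nums:
        factor = factor + 29
        if nums > 15:
            continue
    size = size - 21
    factor = factor + nums * nums
    process(26)
    return 36

factor = factor + nums * nums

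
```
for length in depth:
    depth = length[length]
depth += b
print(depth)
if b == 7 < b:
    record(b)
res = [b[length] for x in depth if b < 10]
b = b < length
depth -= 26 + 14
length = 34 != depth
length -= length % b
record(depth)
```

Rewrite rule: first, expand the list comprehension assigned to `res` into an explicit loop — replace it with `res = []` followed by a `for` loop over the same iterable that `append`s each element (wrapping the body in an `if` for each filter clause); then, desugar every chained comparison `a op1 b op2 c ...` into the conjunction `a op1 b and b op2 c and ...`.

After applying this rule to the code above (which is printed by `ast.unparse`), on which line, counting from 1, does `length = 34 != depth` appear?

13

Transformed code:
for length in depth:
    depth = length[length]
depth += b
print(depth)
if b == 7 and 7 < b:
    record(b)
res = []
for x in depth:
    if b < 10:
        res.append(b[length])
b = b < length
depth -= 26 + 14
length = 34 != depth
length -= length % b
record(depth)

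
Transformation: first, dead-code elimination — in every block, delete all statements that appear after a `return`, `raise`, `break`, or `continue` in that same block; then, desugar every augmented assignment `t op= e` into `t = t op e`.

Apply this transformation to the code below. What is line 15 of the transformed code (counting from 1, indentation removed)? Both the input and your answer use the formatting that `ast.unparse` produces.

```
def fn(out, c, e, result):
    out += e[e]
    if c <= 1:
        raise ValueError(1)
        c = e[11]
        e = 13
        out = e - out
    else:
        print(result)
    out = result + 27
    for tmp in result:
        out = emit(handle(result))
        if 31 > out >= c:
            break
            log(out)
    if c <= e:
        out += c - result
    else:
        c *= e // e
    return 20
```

c = c * (e // e)

Transformed code:
def fn(out, c, e, result):
    out = out + e[e]
    if c <= 1:
        raise ValueError(1)
    else:
        print(result)
    out = result + 27
    for tmp in result:
        out = emit(handle(result))
        if 31 > out >= c:
            break
    if c <= e:
        out = out + (c - result)
    else:
        c = c * (e // e)
    return 20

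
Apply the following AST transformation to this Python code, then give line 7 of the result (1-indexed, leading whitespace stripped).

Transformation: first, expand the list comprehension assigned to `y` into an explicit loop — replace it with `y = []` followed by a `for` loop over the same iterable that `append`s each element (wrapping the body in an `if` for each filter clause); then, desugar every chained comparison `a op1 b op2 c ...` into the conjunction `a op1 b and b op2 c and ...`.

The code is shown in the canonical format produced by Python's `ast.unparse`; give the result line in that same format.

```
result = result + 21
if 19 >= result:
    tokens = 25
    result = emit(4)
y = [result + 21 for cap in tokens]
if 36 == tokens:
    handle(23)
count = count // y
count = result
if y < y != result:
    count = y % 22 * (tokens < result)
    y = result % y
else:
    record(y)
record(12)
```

y.append(result + 21)

Transformed code:
result = result + 21
if 19 >= result:
    tokens = 25
    result = emit(4)
y = []
for cap in tokens:
    y.append(result + 21)
if 36 == tokens:
    handle(23)
count = count // y
count = result
if y < y and y != result:
    count = y % 22 * (tokens < result)
    y = result % y
else:
    record(y)
record(12)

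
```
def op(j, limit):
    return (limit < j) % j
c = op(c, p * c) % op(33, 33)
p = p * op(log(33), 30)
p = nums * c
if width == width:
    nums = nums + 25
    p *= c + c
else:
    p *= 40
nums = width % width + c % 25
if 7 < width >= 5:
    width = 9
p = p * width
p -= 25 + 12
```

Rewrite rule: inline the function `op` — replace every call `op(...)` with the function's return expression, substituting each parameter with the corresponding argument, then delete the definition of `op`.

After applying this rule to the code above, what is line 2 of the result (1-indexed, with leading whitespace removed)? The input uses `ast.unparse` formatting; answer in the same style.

p = p * ((30 < log(33)) % log(33))

Transformed code:
c = (p * c < c) % c % ((33 < 33) % 33)
p = p * ((30 < log(33)) % log(33))
p = nums * c
if width == width:
    nums = nums + 25
    p *= c + c
else:
    p *= 40
nums = width % width + c % 25
if 7 < width >= 5:
    width = 9
p = p * width
p -= 25 + 12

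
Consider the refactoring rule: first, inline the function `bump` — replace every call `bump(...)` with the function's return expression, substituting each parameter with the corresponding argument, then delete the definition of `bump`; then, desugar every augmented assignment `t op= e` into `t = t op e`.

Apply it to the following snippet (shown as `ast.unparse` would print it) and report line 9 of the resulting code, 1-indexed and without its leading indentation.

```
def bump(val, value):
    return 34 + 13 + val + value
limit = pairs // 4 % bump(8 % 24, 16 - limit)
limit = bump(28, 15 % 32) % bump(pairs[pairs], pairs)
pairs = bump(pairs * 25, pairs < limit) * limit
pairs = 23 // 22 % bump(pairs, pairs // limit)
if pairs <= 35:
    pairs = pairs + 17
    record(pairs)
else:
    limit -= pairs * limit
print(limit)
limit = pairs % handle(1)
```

limit = limit - pairs * limit

Transformed code:
limit = pairs // 4 % (34 + 13 + 8 % 24 + (16 - limit))
limit = (34 + 13 + 28 + 15 % 32) % (34 + 13 + pairs[pairs] + pairs)
pairs = (34 + 13 + pairs * 25 + (pairs < limit)) * limit
pairs = 23 // 22 % (34 + 13 + pairs + pairs // limit)
if pairs <= 35:
    pairs = pairs + 17
    record(pairs)
else:
    limit = limit - pairs * limit
print(limit)
limit = pairs % handle(1)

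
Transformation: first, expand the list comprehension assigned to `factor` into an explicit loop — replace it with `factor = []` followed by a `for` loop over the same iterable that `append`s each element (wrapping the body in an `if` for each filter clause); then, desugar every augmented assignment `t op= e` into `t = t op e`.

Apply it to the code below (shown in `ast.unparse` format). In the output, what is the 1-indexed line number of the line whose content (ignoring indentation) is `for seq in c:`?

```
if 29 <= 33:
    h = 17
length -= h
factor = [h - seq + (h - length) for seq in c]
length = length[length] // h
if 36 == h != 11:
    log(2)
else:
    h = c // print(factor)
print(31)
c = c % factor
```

Transformed code:
if 29 <= 33:
    h = 17
length = length - h
factor = []
for seq in c:
    factor.append(h - seq + (h - length))
length = length[length] // h
if 36 == h != 11:
    log(2)
else:
    h = c // print(factor)
print(31)
c = c % factor

5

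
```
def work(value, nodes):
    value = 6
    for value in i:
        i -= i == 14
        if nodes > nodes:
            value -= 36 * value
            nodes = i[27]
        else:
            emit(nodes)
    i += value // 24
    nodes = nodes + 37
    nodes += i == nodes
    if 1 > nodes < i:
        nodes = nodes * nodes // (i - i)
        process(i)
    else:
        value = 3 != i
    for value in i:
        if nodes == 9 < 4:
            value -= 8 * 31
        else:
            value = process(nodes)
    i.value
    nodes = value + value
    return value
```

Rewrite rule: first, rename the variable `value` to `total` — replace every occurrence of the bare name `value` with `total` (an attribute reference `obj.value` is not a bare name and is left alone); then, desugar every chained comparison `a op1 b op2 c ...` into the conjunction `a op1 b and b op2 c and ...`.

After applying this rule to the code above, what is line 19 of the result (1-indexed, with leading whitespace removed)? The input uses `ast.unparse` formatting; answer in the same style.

Transformed code:
def work(total, nodes):
    total = 6
    for total in i:
        i -= i == 14
        if nodes > nodes:
            total -= 36 * total
            nodes = i[27]
        else:
            emit(nodes)
    i += total // 24
    nodes = nodes + 37
    nodes += i == nodes
    if 1 > nodes and nodes < i:
        nodes = nodes * nodes // (i - i)
        process(i)
    else:
        total = 3 != i
    for total in i:
        if nodes == 9 and 9 < 4:
            total -= 8 * 31
        else:
            total = process(nodes)
    i.value
    nodes = total + total
    return total

if nodes == 9 and 9 < 4:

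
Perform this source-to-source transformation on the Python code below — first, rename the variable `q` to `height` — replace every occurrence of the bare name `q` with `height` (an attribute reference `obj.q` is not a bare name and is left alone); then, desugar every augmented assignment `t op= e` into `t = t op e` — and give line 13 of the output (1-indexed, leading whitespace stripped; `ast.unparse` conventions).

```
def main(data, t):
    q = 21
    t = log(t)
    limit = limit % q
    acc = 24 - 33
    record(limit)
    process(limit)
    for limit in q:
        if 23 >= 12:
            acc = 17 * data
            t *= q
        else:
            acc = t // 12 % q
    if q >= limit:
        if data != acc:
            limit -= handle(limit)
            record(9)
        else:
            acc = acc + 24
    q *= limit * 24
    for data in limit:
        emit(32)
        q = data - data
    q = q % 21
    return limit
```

acc = t // 12 % height

Transformed code:
def main(data, t):
    height = 21
    t = log(t)
    limit = limit % height
    acc = 24 - 33
    record(limit)
    process(limit)
    for limit in height:
        if 23 >= 12:
            acc = 17 * data
            t = t * height
        else:
            acc = t // 12 % height
    if height >= limit:
        if data != acc:
            limit = limit - handle(limit)
            record(9)
        else:
            acc = acc + 24
    height = height * (limit * 24)
    for data in limit:
        emit(32)
        height = data - data
    height = height % 21
    return limit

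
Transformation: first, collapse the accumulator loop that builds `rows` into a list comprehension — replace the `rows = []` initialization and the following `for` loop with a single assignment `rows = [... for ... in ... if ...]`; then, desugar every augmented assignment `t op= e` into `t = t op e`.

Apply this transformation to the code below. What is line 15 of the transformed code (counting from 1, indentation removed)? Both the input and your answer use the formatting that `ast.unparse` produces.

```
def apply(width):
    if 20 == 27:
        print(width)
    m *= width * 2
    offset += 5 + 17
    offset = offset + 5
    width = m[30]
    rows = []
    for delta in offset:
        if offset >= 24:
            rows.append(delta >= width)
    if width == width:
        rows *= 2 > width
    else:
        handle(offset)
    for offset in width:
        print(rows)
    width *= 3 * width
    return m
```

Transformed code:
def apply(width):
    if 20 == 27:
        print(width)
    m = m * (width * 2)
    offset = offset + (5 + 17)
    offset = offset + 5
    width = m[30]
    rows = [delta >= width for delta in offset if offset >= 24]
    if width == width:
        rows = rows * (2 > width)
    else:
        handle(offset)
    for offset in width:
        print(rows)
    width = width * (3 * width)
    return m

width = width * (3 * width)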